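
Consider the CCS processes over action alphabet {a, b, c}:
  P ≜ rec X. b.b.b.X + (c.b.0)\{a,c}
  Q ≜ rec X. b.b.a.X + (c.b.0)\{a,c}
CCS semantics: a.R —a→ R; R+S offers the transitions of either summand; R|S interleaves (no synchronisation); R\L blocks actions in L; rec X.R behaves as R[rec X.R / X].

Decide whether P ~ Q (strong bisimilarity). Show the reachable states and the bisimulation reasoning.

NO

Reachable graph of P (3 states):
  u0 = rec X. b.b.b.X + (c.b.0)\{a,c} :: ··b··> u1
  u1 = b.b.(rec X. b.b.b.X + (c.b.0)\{a,c}) :: ··b··> u2
  u2 = b.(rec X. b.b.b.X + (c.b.0)\{a,c}) :: ··b··> u0
Reachable graph of Q (3 states):
  v0 = rec X. b.b.a.X + (c.b.0)\{a,c} :: ··b··> v1
  v1 = b.a.(rec X. b.b.a.X + (c.b.0)\{a,c}) :: ··b··> v2
  v2 = a.(rec X. b.b.a.X + (c.b.0)\{a,c}) :: ··a··> v0
Bisimilarity quotient blocks:
  B0 = {u0, u1, u2}
  B1 = {v0}
  B2 = {v1}
  B3 = {v2}
u0 ∈ B0, v0 ∈ B1 → different blocks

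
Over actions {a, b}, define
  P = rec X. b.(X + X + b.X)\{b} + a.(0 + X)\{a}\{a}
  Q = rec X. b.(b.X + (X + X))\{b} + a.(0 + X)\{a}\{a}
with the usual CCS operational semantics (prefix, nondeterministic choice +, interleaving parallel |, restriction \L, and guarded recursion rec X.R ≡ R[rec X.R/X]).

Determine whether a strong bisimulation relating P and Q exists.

bisimilar

LTS(P): 5 reachable states
  m0 = rec X. b.(X + X + b.X)\{b} + a.(0 + X)\{a}\{a} ⊢ -a-> m1, -b-> m2
  m1 = (0 + (rec X. b.(X + X + b.X)\{b} + a.(0 + X)\{a}\{a}))\{a}\{a} ⊢ -b-> m3
  m2 = ((rec X. b.(X + X + b.X)\{b} + a.(0 + X)\{a}\{a}) + (rec X. b.(X + X + b.X)\{b} + a.(0 + X)\{a}\{a}) + b.(rec X. b.(X + X + b.X)\{b} + a.(0 + X)\{a}\{a}))\{b} ⊢ -a-> m4
  m3 = ((rec X. b.(X + X + b.X)\{b} + a.(0 + X)\{a}\{a}) + (rec X. b.(X + X + b.X)\{b} + a.(0 + X)\{a}\{a}) + b.(rec X. b.(X + X + b.X)\{b} + a.(0 + X)\{a}\{a}))\{b}\{a}\{a} ⊢ stopped
  m4 = (0 + (rec X. b.(X + X + b.X)\{b} + a.(0 + X)\{a}\{a}))\{a}\{a}\{b} ⊢ stopped
LTS(Q): 5 reachable states
  n0 = rec X. b.(b.X + (X + X))\{b} + a.(0 + X)\{a}\{a} ⊢ -a-> n1, -b-> n2
  n1 = (0 + (rec X. b.(b.X + (X + X))\{b} + a.(0 + X)\{a}\{a}))\{a}\{a} ⊢ -b-> n3
  n2 = (b.(rec X. b.(b.X + (X + X))\{b} + a.(0 + X)\{a}\{a}) + ((rec X. b.(b.X + (X + X))\{b} + a.(0 + X)\{a}\{a}) + (rec X. b.(b.X + (X + X))\{b} + a.(0 + X)\{a}\{a})))\{b} ⊢ -a-> n4
  n3 = (b.(rec X. b.(b.X + (X + X))\{b} + a.(0 + X)\{a}\{a}) + ((rec X. b.(b.X + (X + X))\{b} + a.(0 + X)\{a}\{a}) + (rec X. b.(b.X + (X + X))\{b} + a.(0 + X)\{a}\{a})))\{b}\{a}\{a} ⊢ stopped
  n4 = (0 + (rec X. b.(b.X + (X + X))\{b} + a.(0 + X)\{a}\{a}))\{a}\{a}\{b} ⊢ stopped
Coarsest stable partition (strong bisimilarity classes):
  B0 = {m0, n0}
  B1 = {m2, n2}
  B2 = {m3, m4, n3, n4}
  B3 = {m1, n1}
m0 ∈ B0, n0 ∈ B0 → same block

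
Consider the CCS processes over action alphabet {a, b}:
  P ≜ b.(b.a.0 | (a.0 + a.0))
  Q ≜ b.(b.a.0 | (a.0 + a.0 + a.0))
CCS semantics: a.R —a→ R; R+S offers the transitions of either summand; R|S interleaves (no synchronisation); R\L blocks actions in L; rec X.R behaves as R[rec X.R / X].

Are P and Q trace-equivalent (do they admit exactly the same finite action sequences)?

YES

P's transition system — 7 states:
  p0 = b.(b.a.0 | (a.0 + a.0)) :: =b=> p1
  p1 = b.a.0 | (a.0 + a.0) :: =a=> p2, =b=> p3
  p2 = b.a.0 | 0 :: =b=> p4
  p3 = a.0 | (a.0 + a.0) :: =a=> p4, =a=> p5
  p4 = a.0 | 0 :: =a=> p6
  p5 = 0 | (a.0 + a.0) :: =a=> p6
  p6 = 0 | 0 :: deadlocked
Q's transition system — 7 states:
  q0 = b.(b.a.0 | (a.0 + a.0 + a.0)) :: =b=> q1
  q1 = b.a.0 | (a.0 + a.0 + a.0) :: =a=> q2, =b=> q3
  q2 = b.a.0 | 0 :: =b=> q4
  q3 = a.0 | (a.0 + a.0 + a.0) :: =a=> q4, =a=> q5
  q4 = a.0 | 0 :: =a=> q6
  q5 = 0 | (a.0 + a.0 + a.0) :: =a=> q6
  q6 = 0 | 0 :: deadlocked
Coarsest stable partition (strong bisimilarity classes):
  B0 = {p0, q0}
  B1 = {p1, q1}
  B2 = {p2, q2}
  B3 = {p4, p5, q4, q5}
  B4 = {p6, q6}
  B5 = {p3, q3}
p0 ∈ B0, q0 ∈ B0 → same block
Bisimilar ⇒ trace-equivalent.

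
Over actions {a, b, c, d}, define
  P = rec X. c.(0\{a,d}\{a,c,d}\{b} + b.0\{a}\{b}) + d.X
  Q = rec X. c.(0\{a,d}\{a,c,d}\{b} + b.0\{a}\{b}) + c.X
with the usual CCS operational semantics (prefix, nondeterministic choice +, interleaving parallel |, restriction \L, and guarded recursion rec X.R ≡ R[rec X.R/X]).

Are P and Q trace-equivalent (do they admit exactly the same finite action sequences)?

P's transition system — 3 states:
  m0 = rec X. c.(0\{a,d}\{a,c,d}\{b} + b.0\{a}\{b}) + d.X ⊢ —c→ m1, —d→ m0
  m1 = 0\{a,d}\{a,c,d}\{b} + b.0\{a}\{b} ⊢ —b→ m2
  m2 = 0\{a}\{b} ⊢ (no moves)
Q's transition system — 3 states:
  n0 = rec X. c.(0\{a,d}\{a,c,d}\{b} + b.0\{a}\{b}) + c.X ⊢ —c→ n0, —c→ n1
  n1 = 0\{a,d}\{a,c,d}\{b} + b.0\{a}\{b} ⊢ —b→ n2
  n2 = 0\{a}\{b} ⊢ (no moves)
Executing d from P (initial set {m0}):
  step 1 (d): {m0}
  — P admits the full trace.
Executing d from Q (initial set {n0}):
  step 1 (d): ∅ (Q stuck)

trace-distinct — witness ⟨d⟩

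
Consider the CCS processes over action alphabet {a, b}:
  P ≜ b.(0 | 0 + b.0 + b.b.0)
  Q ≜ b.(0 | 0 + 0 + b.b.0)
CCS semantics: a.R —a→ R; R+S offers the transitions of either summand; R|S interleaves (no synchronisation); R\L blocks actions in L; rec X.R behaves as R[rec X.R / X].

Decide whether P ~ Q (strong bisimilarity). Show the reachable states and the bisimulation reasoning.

LTS(P): 4 reachable states
  m0 = b.(0 | 0 + b.0 + b.b.0) | -b-> m1
  m1 = 0 | 0 + b.0 + b.b.0 | -b-> m2, -b-> m3
  m2 = 0 | ∅
  m3 = b.0 | -b-> m2
LTS(Q): 4 reachable states
  n0 = b.(0 | 0 + 0 + b.b.0) | -b-> n1
  n1 = 0 | 0 + 0 + b.b.0 | -b-> n2
  n2 = b.0 | -b-> n3
  n3 = 0 | ∅
Coarsest stable partition (strong bisimilarity classes):
  B0 = {m0}
  B1 = {m1}
  B2 = {m3, n2}
  B3 = {m2, n3}
  B4 = {n0}
  B5 = {n1}
m0 ∈ B0, n0 ∈ B4 → different blocks

NO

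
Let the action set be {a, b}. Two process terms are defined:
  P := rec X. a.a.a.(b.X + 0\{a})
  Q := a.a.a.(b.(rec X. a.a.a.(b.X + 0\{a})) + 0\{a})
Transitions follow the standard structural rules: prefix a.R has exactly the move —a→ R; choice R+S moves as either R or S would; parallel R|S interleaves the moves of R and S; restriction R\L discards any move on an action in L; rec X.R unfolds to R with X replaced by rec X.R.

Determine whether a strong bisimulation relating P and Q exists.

P ~ Q

P's transition system — 4 states:
  s0 = rec X. a.a.a.(b.X + 0\{a}) :: =a=> s1
  s1 = a.a.(b.(rec X. a.a.a.(b.X + 0\{a})) + 0\{a}) :: =a=> s2
  s2 = a.(b.(rec X. a.a.a.(b.X + 0\{a})) + 0\{a}) :: =a=> s3
  s3 = b.(rec X. a.a.a.(b.X + 0\{a})) + 0\{a} :: =b=> s0
Q's transition system — 5 states:
  t0 = a.a.a.(b.(rec X. a.a.a.(b.X + 0\{a})) + 0\{a}) :: =a=> t1
  t1 = a.a.(b.(rec X. a.a.a.(b.X + 0\{a})) + 0\{a}) :: =a=> t2
  t2 = a.(b.(rec X. a.a.a.(b.X + 0\{a})) + 0\{a}) :: =a=> t3
  t3 = b.(rec X. a.a.a.(b.X + 0\{a})) + 0\{a} :: =b=> t4
  t4 = rec X. a.a.a.(b.X + 0\{a}) :: =a=> t1
Partition-refinement fixed point:
  B0 = {s0, t0, t4}
  B1 = {s1, t1}
  B2 = {s2, t2}
  B3 = {s3, t3}
s0 ∈ B0, t0 ∈ B0 → same block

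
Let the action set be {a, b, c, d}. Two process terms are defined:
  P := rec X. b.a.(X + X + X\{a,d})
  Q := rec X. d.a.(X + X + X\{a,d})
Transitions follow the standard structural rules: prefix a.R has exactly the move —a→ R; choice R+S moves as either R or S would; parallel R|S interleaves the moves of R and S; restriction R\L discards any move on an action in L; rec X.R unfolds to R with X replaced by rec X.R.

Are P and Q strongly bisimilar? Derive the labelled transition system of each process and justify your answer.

LTS(P): 4 reachable states
  s0 = rec X. b.a.(X + X + X\{a,d}) → —b→ s1
  s1 = a.((rec X. b.a.(X + X + X\{a,d})) + (rec X. b.a.(X + X + X\{a,d})) + (rec X. b.a.(X + X + X\{a,d}))\{a,d}) → —a→ s2
  s2 = (rec X. b.a.(X + X + X\{a,d})) + (rec X. b.a.(X + X + X\{a,d})) + (rec X. b.a.(X + X + X\{a,d}))\{a,d} → —b→ s1, —b→ s3
  s3 = (a.((rec X. b.a.(X + X + X\{a,d})) + (rec X. b.a.(X + X + X\{a,d})) + (rec X. b.a.(X + X + X\{a,d}))\{a,d}))\{a,d} → ∅
LTS(Q): 3 reachable states
  t0 = rec X. d.a.(X + X + X\{a,d}) → —d→ t1
  t1 = a.((rec X. d.a.(X + X + X\{a,d})) + (rec X. d.a.(X + X + X\{a,d})) + (rec X. d.a.(X + X + X\{a,d}))\{a,d}) → —a→ t2
  t2 = (rec X. d.a.(X + X + X\{a,d})) + (rec X. d.a.(X + X + X\{a,d})) + (rec X. d.a.(X + X + X\{a,d}))\{a,d} → —d→ t1
Bisimilarity quotient blocks:
  B0 = {s0}
  B1 = {s1}
  B2 = {s2}
  B3 = {s3}
  B4 = {t0, t2}
  B5 = {t1}
s0 ∈ B0, t0 ∈ B4 → different blocks

not bisimilar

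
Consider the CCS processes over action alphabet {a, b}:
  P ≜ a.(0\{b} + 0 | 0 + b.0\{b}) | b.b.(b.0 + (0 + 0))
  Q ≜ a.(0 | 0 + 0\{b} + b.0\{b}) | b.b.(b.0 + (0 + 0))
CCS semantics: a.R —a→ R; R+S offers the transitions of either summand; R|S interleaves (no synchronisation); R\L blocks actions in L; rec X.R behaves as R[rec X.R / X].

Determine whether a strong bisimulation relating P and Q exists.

LTS(P): 12 reachable states
  u0 = a.(0\{b} + 0 | 0 + b.0\{b}) | b.b.(b.0 + (0 + 0)) has moves =a=> u1, =b=> u2
  u1 = (0\{b} + 0 | 0 + b.0\{b}) | b.b.(b.0 + (0 + 0)) has moves =b=> u3, =b=> u4
  u2 = a.(0\{b} + 0 | 0 + b.0\{b}) | b.(b.0 + (0 + 0)) has moves =a=> u3, =b=> u5
  u3 = (0\{b} + 0 | 0 + b.0\{b}) | b.(b.0 + (0 + 0)) has moves =b=> u6, =b=> u7
  u4 = 0\{b} | b.b.(b.0 + (0 + 0)) has moves =b=> u7
  u5 = a.(0\{b} + 0 | 0 + b.0\{b}) | (b.0 + (0 + 0)) has moves =a=> u6, =b=> u8
  u6 = (0\{b} + 0 | 0 + b.0\{b}) | (b.0 + (0 + 0)) has moves =b=> u10, =b=> u9
  u7 = 0\{b} | b.(b.0 + (0 + 0)) has moves =b=> u10
  u8 = a.(0\{b} + 0 | 0 + b.0\{b}) | 0 has moves =a=> u9
  u9 = (0\{b} + 0 | 0 + b.0\{b}) | 0 has moves =b=> u11
  u10 = 0\{b} | (b.0 + (0 + 0)) has moves =b=> u11
  u11 = 0\{b} | 0 has moves ∅
LTS(Q): 12 reachable states
  v0 = a.(0 | 0 + 0\{b} + b.0\{b}) | b.b.(b.0 + (0 + 0)) has moves =a=> v1, =b=> v2
  v1 = (0 | 0 + 0\{b} + b.0\{b}) | b.b.(b.0 + (0 + 0)) has moves =b=> v3, =b=> v4
  v2 = a.(0 | 0 + 0\{b} + b.0\{b}) | b.(b.0 + (0 + 0)) has moves =a=> v3, =b=> v5
  v3 = (0 | 0 + 0\{b} + b.0\{b}) | b.(b.0 + (0 + 0)) has moves =b=> v6, =b=> v7
  v4 = 0\{b} | b.b.(b.0 + (0 + 0)) has moves =b=> v7
  v5 = a.(0 | 0 + 0\{b} + b.0\{b}) | (b.0 + (0 + 0)) has moves =a=> v6, =b=> v8
  v6 = (0 | 0 + 0\{b} + b.0\{b}) | (b.0 + (0 + 0)) has moves =b=> v10, =b=> v9
  v7 = 0\{b} | b.(b.0 + (0 + 0)) has moves =b=> v10
  v8 = a.(0 | 0 + 0\{b} + b.0\{b}) | 0 has moves =a=> v9
  v9 = (0 | 0 + 0\{b} + b.0\{b}) | 0 has moves =b=> v11
  v10 = 0\{b} | (b.0 + (0 + 0)) has moves =b=> v11
  v11 = 0\{b} | 0 has moves ∅
Partition-refinement fixed point:
  B0 = {u0, v0}
  B1 = {u1, v1}
  B2 = {u3, u4, v3, v4}
  B3 = {u6, u7, v6, v7}
  B4 = {u10, u9, v10, v9}
  B5 = {u11, v11}
  B6 = {u2, v2}
  B7 = {u5, v5}
  B8 = {u8, v8}
u0 ∈ B0, v0 ∈ B0 → same block

YES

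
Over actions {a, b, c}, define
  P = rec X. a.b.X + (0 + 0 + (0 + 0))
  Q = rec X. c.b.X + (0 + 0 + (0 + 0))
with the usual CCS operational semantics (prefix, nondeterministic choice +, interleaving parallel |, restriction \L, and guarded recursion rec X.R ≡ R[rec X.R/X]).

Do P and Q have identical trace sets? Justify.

trace-distinct — witness ⟨a⟩

P's transition system — 2 states:
  p0 = rec X. a.b.X + (0 + 0 + (0 + 0)) ⊢ —a→ p1
  p1 = b.(rec X. a.b.X + (0 + 0 + (0 + 0))) ⊢ —b→ p0
Q's transition system — 2 states:
  q0 = rec X. c.b.X + (0 + 0 + (0 + 0)) ⊢ —c→ q1
  q1 = b.(rec X. c.b.X + (0 + 0 + (0 + 0))) ⊢ —b→ q0
Run σ = ⟨a⟩ on P: start {p0}
  after a @ step 1: {p1}
  P completes σ.
Run σ = ⟨a⟩ on Q: start {q0}
  after a @ step 1: no successor for Q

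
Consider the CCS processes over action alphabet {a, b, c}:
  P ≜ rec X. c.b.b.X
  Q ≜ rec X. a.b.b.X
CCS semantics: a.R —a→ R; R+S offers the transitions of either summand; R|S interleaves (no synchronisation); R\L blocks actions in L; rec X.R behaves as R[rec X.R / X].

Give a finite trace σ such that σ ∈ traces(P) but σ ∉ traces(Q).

c

LTS(P): 3 reachable states
  u0 = rec X. c.b.b.X ⊢ =c=> u1
  u1 = b.b.(rec X. c.b.b.X) ⊢ =b=> u2
  u2 = b.(rec X. c.b.b.X) ⊢ =b=> u0
LTS(Q): 3 reachable states
  v0 = rec X. a.b.b.X ⊢ =a=> v1
  v1 = b.b.(rec X. a.b.b.X) ⊢ =b=> v2
  v2 = b.(rec X. a.b.b.X) ⊢ =b=> v0
Run σ = ⟨c⟩ on P: start {u0}
  [1] c ⇒ {u1}
  P completes σ.
Run σ = ⟨c⟩ on Q: start {v0}
  [1] c ⇒ ∅ (Q stuck)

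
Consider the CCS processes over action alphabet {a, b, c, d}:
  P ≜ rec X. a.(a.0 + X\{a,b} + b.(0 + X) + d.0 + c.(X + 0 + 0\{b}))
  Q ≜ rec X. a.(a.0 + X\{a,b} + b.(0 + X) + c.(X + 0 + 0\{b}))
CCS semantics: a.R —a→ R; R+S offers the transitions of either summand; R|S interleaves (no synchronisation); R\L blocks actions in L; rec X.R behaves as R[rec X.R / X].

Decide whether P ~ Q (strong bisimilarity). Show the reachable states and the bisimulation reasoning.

Reachable graph of P (5 states):
  s0 = rec X. a.(a.0 + X\{a,b} + b.(0 + X) + d.0 + c.(X + 0 + 0\{b})) | =a=> s1
  s1 = a.0 + (rec X. a.(a.0 + X\{a,b} + b.(0 + X) + d.0 + c.(X + 0 + 0\{b})))\{a,b} + b.(0 + (rec X. a.(a.0 + X\{a,b} + b.(0 + X) + d.0 + c.(X + 0 + 0\{b})))) + d.0 + c.((rec X. a.(a.0 + X\{a,b} + b.(0 + X) + d.0 + c.(X + 0 + 0\{b}))) + 0 + 0\{b}) | =a=> s2, =b=> s3, =c=> s4, =d=> s2
  s2 = 0 | (no moves)
  s3 = 0 + (rec X. a.(a.0 + X\{a,b} + b.(0 + X) + d.0 + c.(X + 0 + 0\{b}))) | =a=> s1
  s4 = (rec X. a.(a.0 + X\{a,b} + b.(0 + X) + d.0 + c.(X + 0 + 0\{b}))) + 0 + 0\{b} | =a=> s1
Reachable graph of Q (5 states):
  t0 = rec X. a.(a.0 + X\{a,b} + b.(0 + X) + c.(X + 0 + 0\{b})) | =a=> t1
  t1 = a.0 + (rec X. a.(a.0 + X\{a,b} + b.(0 + X) + c.(X + 0 + 0\{b})))\{a,b} + b.(0 + (rec X. a.(a.0 + X\{a,b} + b.(0 + X) + c.(X + 0 + 0\{b})))) + c.((rec X. a.(a.0 + X\{a,b} + b.(0 + X) + c.(X + 0 + 0\{b}))) + 0 + 0\{b}) | =a=> t2, =b=> t3, =c=> t4
  t2 = 0 | (no moves)
  t3 = 0 + (rec X. a.(a.0 + X\{a,b} + b.(0 + X) + c.(X + 0 + 0\{b}))) | =a=> t1
  t4 = (rec X. a.(a.0 + X\{a,b} + b.(0 + X) + c.(X + 0 + 0\{b}))) + 0 + 0\{b} | =a=> t1
Partition-refinement fixed point:
  B0 = {s0, s3, s4}
  B1 = {s1}
  B2 = {s2, t2}
  B3 = {t0, t3, t4}
  B4 = {t1}
s0 ∈ B0, t0 ∈ B3 → different blocks

P ≁ Q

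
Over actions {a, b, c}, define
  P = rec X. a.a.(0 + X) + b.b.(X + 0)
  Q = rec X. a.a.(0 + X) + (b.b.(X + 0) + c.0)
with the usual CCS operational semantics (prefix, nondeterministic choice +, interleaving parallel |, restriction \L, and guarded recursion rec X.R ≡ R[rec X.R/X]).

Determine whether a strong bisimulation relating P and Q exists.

not bisimilar

LTS(P): 5 reachable states
  m0 = rec X. a.a.(0 + X) + b.b.(X + 0) has moves --a--▸ m1, --b--▸ m2
  m1 = a.(0 + (rec X. a.a.(0 + X) + b.b.(X + 0))) has moves --a--▸ m3
  m2 = b.((rec X. a.a.(0 + X) + b.b.(X + 0)) + 0) has moves --b--▸ m4
  m3 = 0 + (rec X. a.a.(0 + X) + b.b.(X + 0)) has moves --a--▸ m1, --b--▸ m2
  m4 = (rec X. a.a.(0 + X) + b.b.(X + 0)) + 0 has moves --a--▸ m1, --b--▸ m2
LTS(Q): 6 reachable states
  n0 = rec X. a.a.(0 + X) + (b.b.(X + 0) + c.0) has moves --a--▸ n1, --b--▸ n2, --c--▸ n3
  n1 = a.(0 + (rec X. a.a.(0 + X) + (b.b.(X + 0) + c.0))) has moves --a--▸ n4
  n2 = b.((rec X. a.a.(0 + X) + (b.b.(X + 0) + c.0)) + 0) has moves --b--▸ n5
  n3 = 0 has moves deadlocked
  n4 = 0 + (rec X. a.a.(0 + X) + (b.b.(X + 0) + c.0)) has moves --a--▸ n1, --b--▸ n2, --c--▸ n3
  n5 = (rec X. a.a.(0 + X) + (b.b.(X + 0) + c.0)) + 0 has moves --a--▸ n1, --b--▸ n2, --c--▸ n3
Coarsest stable partition (strong bisimilarity classes):
  B0 = {m0, m3, m4}
  B1 = {m2}
  B2 = {m1}
  B3 = {n0, n4, n5}
  B4 = {n2}
  B5 = {n1}
  B6 = {n3}
m0 ∈ B0, n0 ∈ B3 → different blocks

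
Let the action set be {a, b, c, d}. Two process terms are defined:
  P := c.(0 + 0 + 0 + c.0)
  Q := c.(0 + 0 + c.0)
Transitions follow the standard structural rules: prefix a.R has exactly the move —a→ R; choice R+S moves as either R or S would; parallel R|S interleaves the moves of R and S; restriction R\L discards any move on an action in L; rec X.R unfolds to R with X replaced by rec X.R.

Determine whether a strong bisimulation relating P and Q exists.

Reachable graph of P (3 states):
  u0 = c.(0 + 0 + 0 + c.0) has moves --c--▸ u1
  u1 = 0 + 0 + 0 + c.0 has moves --c--▸ u2
  u2 = 0 has moves ·
Reachable graph of Q (3 states):
  v0 = c.(0 + 0 + c.0) has moves --c--▸ v1
  v1 = 0 + 0 + c.0 has moves --c--▸ v2
  v2 = 0 has moves ·
Bisimilarity quotient blocks:
  B0 = {u0, v0}
  B1 = {u1, v1}
  B2 = {u2, v2}
u0 ∈ B0, v0 ∈ B0 → same block

bisimilar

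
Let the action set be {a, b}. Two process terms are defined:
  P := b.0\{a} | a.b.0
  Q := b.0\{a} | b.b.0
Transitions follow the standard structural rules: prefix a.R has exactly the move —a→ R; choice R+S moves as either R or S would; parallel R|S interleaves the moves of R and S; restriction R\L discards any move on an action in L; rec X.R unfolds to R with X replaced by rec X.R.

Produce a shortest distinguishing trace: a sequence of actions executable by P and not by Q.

LTS(P): 6 reachable states
  u0 = b.0\{a} | a.b.0 | —a→ u1, —b→ u2
  u1 = b.0\{a} | b.0 | —b→ u3, —b→ u4
  u2 = 0\{a} | a.b.0 | —a→ u3
  u3 = 0\{a} | b.0 | —b→ u5
  u4 = b.0\{a} | 0 | —b→ u5
  u5 = 0\{a} | 0 | ·
LTS(Q): 6 reachable states
  v0 = b.0\{a} | b.b.0 | —b→ v1, —b→ v2
  v1 = 0\{a} | b.b.0 | —b→ v3
  v2 = b.0\{a} | b.0 | —b→ v3, —b→ v4
  v3 = 0\{a} | b.0 | —b→ v5
  v4 = b.0\{a} | 0 | —b→ v5
  v5 = 0\{a} | 0 | ·
Trace ⟨a⟩ through P, begin at {u0}:
  after a @ step 1: {u1}
  — P admits the full trace.
Trace ⟨a⟩ through Q, begin at {v0}:
  after a @ step 1: no successor for Q

a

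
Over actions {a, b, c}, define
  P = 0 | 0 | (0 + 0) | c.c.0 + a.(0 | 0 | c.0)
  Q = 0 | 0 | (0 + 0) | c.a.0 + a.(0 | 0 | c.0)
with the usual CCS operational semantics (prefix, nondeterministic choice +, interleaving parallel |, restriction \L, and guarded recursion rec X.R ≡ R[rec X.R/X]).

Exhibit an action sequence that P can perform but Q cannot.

cc

P's transition system — 5 states:
  s0 = 0 | 0 | (0 + 0) | c.c.0 + a.(0 | 0 | c.0) → --a--▸ s1, --c--▸ s2
  s1 = 0 | 0 | c.0 → --c--▸ s3
  s2 = 0 | 0 | (0 + 0) | c.0 → --c--▸ s4
  s3 = 0 | 0 | 0 → (no moves)
  s4 = 0 | 0 | (0 + 0) | 0 → (no moves)
Q's transition system — 5 states:
  t0 = 0 | 0 | (0 + 0) | c.a.0 + a.(0 | 0 | c.0) → --a--▸ t1, --c--▸ t2
  t1 = 0 | 0 | c.0 → --c--▸ t3
  t2 = 0 | 0 | (0 + 0) | a.0 → --a--▸ t4
  t3 = 0 | 0 | 0 → (no moves)
  t4 = 0 | 0 | (0 + 0) | 0 → (no moves)
Run σ = ⟨cc⟩ on P: start {s0}
  after c @ step 1: {s2}
  after c @ step 2: {s4}
  — P admits the full trace.
Run σ = ⟨cc⟩ on Q: start {t0}
  after c @ step 1: {t2}
  after c @ step 2: no successor for Q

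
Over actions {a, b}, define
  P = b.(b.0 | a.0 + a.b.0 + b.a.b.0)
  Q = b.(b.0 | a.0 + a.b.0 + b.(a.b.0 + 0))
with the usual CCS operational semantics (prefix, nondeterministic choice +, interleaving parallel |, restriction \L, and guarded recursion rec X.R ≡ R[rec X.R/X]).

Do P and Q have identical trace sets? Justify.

LTS(P): 8 reachable states
  p0 = b.(b.0 | a.0 + a.b.0 + b.a.b.0) has moves -b-> p1
  p1 = b.0 | a.0 + a.b.0 + b.a.b.0 has moves -a-> p2, -a-> p3, -b-> p4, -b-> p5
  p2 = b.0 has moves -b-> p6
  p3 = b.0 | 0 has moves -b-> p7
  p4 = 0 | a.0 has moves -a-> p7
  p5 = a.b.0 has moves -a-> p2
  p6 = 0 has moves ·
  p7 = 0 | 0 has moves ·
LTS(Q): 8 reachable states
  q0 = b.(b.0 | a.0 + a.b.0 + b.(a.b.0 + 0)) has moves -b-> q1
  q1 = b.0 | a.0 + a.b.0 + b.(a.b.0 + 0) has moves -a-> q2, -a-> q3, -b-> q4, -b-> q5
  q2 = b.0 has moves -b-> q6
  q3 = b.0 | 0 has moves -b-> q7
  q4 = 0 | a.0 has moves -a-> q7
  q5 = a.b.0 + 0 has moves -a-> q2
  q6 = 0 has moves ·
  q7 = 0 | 0 has moves ·
Bisimilarity quotient blocks:
  B0 = {p0, q0}
  B1 = {p1, q1}
  B2 = {p2, p3, q2, q3}
  B3 = {p6, p7, q6, q7}
  B4 = {p4, q4}
  B5 = {p5, q5}
p0 ∈ B0, q0 ∈ B0 → same block
Bisimilar ⇒ trace-equivalent.

trace-equivalent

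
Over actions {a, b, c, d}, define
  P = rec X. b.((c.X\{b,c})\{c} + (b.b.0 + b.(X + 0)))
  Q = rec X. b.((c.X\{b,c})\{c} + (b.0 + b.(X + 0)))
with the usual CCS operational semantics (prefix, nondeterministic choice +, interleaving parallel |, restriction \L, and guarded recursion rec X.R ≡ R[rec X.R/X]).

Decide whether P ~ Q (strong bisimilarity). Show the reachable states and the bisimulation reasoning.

LTS(P): 5 reachable states
  m0 = rec X. b.((c.X\{b,c})\{c} + (b.b.0 + b.(X + 0))) | -b-> m1
  m1 = (c.(rec X. b.((c.X\{b,c})\{c} + (b.b.0 + b.(X + 0))))\{b,c})\{c} + (b.b.0 + b.((rec X. b.((c.X\{b,c})\{c} + (b.b.0 + b.(X + 0)))) + 0)) | -b-> m2, -b-> m3
  m2 = (rec X. b.((c.X\{b,c})\{c} + (b.b.0 + b.(X + 0)))) + 0 | -b-> m1
  m3 = b.0 | -b-> m4
  m4 = 0 | (no moves)
LTS(Q): 4 reachable states
  n0 = rec X. b.((c.X\{b,c})\{c} + (b.0 + b.(X + 0))) | -b-> n1
  n1 = (c.(rec X. b.((c.X\{b,c})\{c} + (b.0 + b.(X + 0))))\{b,c})\{c} + (b.0 + b.((rec X. b.((c.X\{b,c})\{c} + (b.0 + b.(X + 0)))) + 0)) | -b-> n2, -b-> n3
  n2 = (rec X. b.((c.X\{b,c})\{c} + (b.0 + b.(X + 0)))) + 0 | -b-> n1
  n3 = 0 | (no moves)
Bisimilarity quotient blocks:
  B0 = {m0, m2}
  B1 = {m1}
  B2 = {m3}
  B3 = {m4, n3}
  B4 = {n0, n2}
  B5 = {n1}
m0 ∈ B0, n0 ∈ B4 → different blocks

NO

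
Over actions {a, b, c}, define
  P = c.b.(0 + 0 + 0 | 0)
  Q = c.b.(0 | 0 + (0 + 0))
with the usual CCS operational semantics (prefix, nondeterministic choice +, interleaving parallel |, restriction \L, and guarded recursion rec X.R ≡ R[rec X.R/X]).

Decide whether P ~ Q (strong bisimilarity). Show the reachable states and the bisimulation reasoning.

YES

P's transition system — 3 states:
  p0 = c.b.(0 + 0 + 0 | 0) ⊢ --c--▸ p1
  p1 = b.(0 + 0 + 0 | 0) ⊢ --b--▸ p2
  p2 = 0 + 0 + 0 | 0 ⊢ deadlocked
Q's transition system — 3 states:
  q0 = c.b.(0 | 0 + (0 + 0)) ⊢ --c--▸ q1
  q1 = b.(0 | 0 + (0 + 0)) ⊢ --b--▸ q2
  q2 = 0 | 0 + (0 + 0) ⊢ deadlocked
Partition-refinement fixed point:
  B0 = {p0, q0}
  B1 = {p1, q1}
  B2 = {p2, q2}
p0 ∈ B0, q0 ∈ B0 → same block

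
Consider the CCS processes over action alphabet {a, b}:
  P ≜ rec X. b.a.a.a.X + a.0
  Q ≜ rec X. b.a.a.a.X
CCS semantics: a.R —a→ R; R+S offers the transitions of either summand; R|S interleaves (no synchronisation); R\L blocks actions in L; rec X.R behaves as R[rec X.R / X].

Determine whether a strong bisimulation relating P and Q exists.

Reachable graph of P (5 states):
  s0 = rec X. b.a.a.a.X + a.0 :: —a→ s1, —b→ s2
  s1 = 0 :: (no moves)
  s2 = a.a.a.(rec X. b.a.a.a.X + a.0) :: —a→ s3
  s3 = a.a.(rec X. b.a.a.a.X + a.0) :: —a→ s4
  s4 = a.(rec X. b.a.a.a.X + a.0) :: —a→ s0
Reachable graph of Q (4 states):
  t0 = rec X. b.a.a.a.X :: —b→ t1
  t1 = a.a.a.(rec X. b.a.a.a.X) :: —a→ t2
  t2 = a.a.(rec X. b.a.a.a.X) :: —a→ t3
  t3 = a.(rec X. b.a.a.a.X) :: —a→ t0
Partition-refinement fixed point:
  B0 = {s0}
  B1 = {s2}
  B2 = {s3}
  B3 = {s4}
  B4 = {s1}
  B5 = {t0}
  B6 = {t1}
  B7 = {t2}
  B8 = {t3}
s0 ∈ B0, t0 ∈ B5 → different blocks

P ≁ Q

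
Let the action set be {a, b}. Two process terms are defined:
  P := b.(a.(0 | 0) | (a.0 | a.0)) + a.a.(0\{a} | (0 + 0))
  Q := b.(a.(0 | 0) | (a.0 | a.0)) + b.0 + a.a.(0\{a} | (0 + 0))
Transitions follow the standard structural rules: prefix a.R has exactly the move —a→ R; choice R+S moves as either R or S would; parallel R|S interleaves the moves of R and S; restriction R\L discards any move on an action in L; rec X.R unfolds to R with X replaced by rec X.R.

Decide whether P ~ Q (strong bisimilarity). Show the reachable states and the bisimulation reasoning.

NO

P's transition system — 11 states:
  p0 = b.(a.(0 | 0) | (a.0 | a.0)) + a.a.(0\{a} | (0 + 0)) → =a=> p1, =b=> p2
  p1 = a.(0\{a} | (0 + 0)) → =a=> p3
  p2 = a.(0 | 0) | (a.0 | a.0) → =a=> p4, =a=> p5, =a=> p6
  p3 = 0\{a} | (0 + 0) → stopped
  p4 = 0 | 0 | (a.0 | a.0) → =a=> p7, =a=> p8
  p5 = a.(0 | 0) | (0 | a.0) → =a=> p7, =a=> p9
  p6 = a.(0 | 0) | (a.0 | 0) → =a=> p8, =a=> p9
  p7 = 0 | 0 | (0 | a.0) → =a=> p10
  p8 = 0 | 0 | (a.0 | 0) → =a=> p10
  p9 = a.(0 | 0) | (0 | 0) → =a=> p10
  p10 = 0 | 0 | (0 | 0) → stopped
Q's transition system — 12 states:
  q0 = b.(a.(0 | 0) | (a.0 | a.0)) + b.0 + a.a.(0\{a} | (0 + 0)) → =a=> q1, =b=> q2, =b=> q3
  q1 = a.(0\{a} | (0 + 0)) → =a=> q4
  q2 = 0 → stopped
  q3 = a.(0 | 0) | (a.0 | a.0) → =a=> q5, =a=> q6, =a=> q7
  q4 = 0\{a} | (0 + 0) → stopped
  q5 = 0 | 0 | (a.0 | a.0) → =a=> q8, =a=> q9
  q6 = a.(0 | 0) | (0 | a.0) → =a=> q10, =a=> q8
  q7 = a.(0 | 0) | (a.0 | 0) → =a=> q10, =a=> q9
  q8 = 0 | 0 | (0 | a.0) → =a=> q11
  q9 = 0 | 0 | (a.0 | 0) → =a=> q11
  q10 = a.(0 | 0) | (0 | 0) → =a=> q11
  q11 = 0 | 0 | (0 | 0) → stopped
Coarsest stable partition (strong bisimilarity classes):
  B0 = {p0}
  B1 = {p2, q3}
  B2 = {p4, p5, p6, q5, q6, q7}
  B3 = {p1, p7, p8, p9, q1, q10, q8, q9}
  B4 = {p10, p3, q11, q2, q4}
  B5 = {q0}
p0 ∈ B0, q0 ∈ B5 → different blocks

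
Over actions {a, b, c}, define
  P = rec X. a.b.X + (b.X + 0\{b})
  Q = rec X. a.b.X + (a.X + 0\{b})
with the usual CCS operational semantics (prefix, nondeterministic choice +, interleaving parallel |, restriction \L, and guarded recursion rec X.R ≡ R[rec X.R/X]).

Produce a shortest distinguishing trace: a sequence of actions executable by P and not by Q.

LTS(P): 2 reachable states
  p0 = rec X. a.b.X + (b.X + 0\{b}) :: =a=> p1, =b=> p0
  p1 = b.(rec X. a.b.X + (b.X + 0\{b})) :: =b=> p0
LTS(Q): 2 reachable states
  q0 = rec X. a.b.X + (a.X + 0\{b}) :: =a=> q0, =a=> q1
  q1 = b.(rec X. a.b.X + (a.X + 0\{b})) :: =b=> q0
Run σ = ⟨b⟩ on P: start {p0}
  after b @ step 1: {p0}
  ✓ P
Run σ = ⟨b⟩ on Q: start {q0}
  after b @ step 1: ∅ (Q stuck)

b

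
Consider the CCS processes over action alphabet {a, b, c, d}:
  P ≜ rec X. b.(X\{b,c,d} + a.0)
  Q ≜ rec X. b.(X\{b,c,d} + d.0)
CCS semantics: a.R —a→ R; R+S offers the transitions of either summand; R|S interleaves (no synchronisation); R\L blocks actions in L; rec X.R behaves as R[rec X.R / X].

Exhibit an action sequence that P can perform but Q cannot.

Reachable graph of P (3 states):
  m0 = rec X. b.(X\{b,c,d} + a.0) ⊢ -b-> m1
  m1 = (rec X. b.(X\{b,c,d} + a.0))\{b,c,d} + a.0 ⊢ -a-> m2
  m2 = 0 ⊢ ·
Reachable graph of Q (3 states):
  n0 = rec X. b.(X\{b,c,d} + d.0) ⊢ -b-> n1
  n1 = (rec X. b.(X\{b,c,d} + d.0))\{b,c,d} + d.0 ⊢ -d-> n2
  n2 = 0 ⊢ ·
Executing ba from P (initial set {m0}):
  after b @ step 1: {m1}
  after a @ step 2: {m2}
  — P admits the full trace.
Executing ba from Q (initial set {n0}):
  after b @ step 1: {n1}
  after a @ step 2: ∅  — Q cannot continue

ba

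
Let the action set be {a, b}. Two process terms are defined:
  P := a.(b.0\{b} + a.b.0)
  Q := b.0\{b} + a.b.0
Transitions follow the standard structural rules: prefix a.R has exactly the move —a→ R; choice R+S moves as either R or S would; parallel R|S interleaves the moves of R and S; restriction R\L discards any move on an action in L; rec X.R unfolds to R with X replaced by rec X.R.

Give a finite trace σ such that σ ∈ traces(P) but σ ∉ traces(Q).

LTS(P): 5 reachable states
  m0 = a.(b.0\{b} + a.b.0) | --a--▸ m1
  m1 = b.0\{b} + a.b.0 | --a--▸ m2, --b--▸ m3
  m2 = b.0 | --b--▸ m4
  m3 = 0\{b} | ∅
  m4 = 0 | ∅
LTS(Q): 4 reachable states
  n0 = b.0\{b} + a.b.0 | --a--▸ n1, --b--▸ n2
  n1 = b.0 | --b--▸ n3
  n2 = 0\{b} | ∅
  n3 = 0 | ∅
Executing aa from P (initial set {m0}):
  step 1 (a): {m1}
  step 2 (a): {m2}
  ✓ P
Executing aa from Q (initial set {n0}):
  step 1 (a): {n1}
  step 2 (a): ∅  — Q cannot continue

aa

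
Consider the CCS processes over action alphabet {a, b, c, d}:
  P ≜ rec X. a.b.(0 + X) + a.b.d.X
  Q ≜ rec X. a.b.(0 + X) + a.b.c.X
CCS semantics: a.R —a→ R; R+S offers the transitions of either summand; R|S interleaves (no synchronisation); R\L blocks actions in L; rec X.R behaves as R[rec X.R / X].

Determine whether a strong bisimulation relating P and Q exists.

not bisimilar

LTS(P): 5 reachable states
  m0 = rec X. a.b.(0 + X) + a.b.d.X ⊢ --a--▸ m1, --a--▸ m2
  m1 = b.(0 + (rec X. a.b.(0 + X) + a.b.d.X)) ⊢ --b--▸ m3
  m2 = b.d.(rec X. a.b.(0 + X) + a.b.d.X) ⊢ --b--▸ m4
  m3 = 0 + (rec X. a.b.(0 + X) + a.b.d.X) ⊢ --a--▸ m1, --a--▸ m2
  m4 = d.(rec X. a.b.(0 + X) + a.b.d.X) ⊢ --d--▸ m0
LTS(Q): 5 reachable states
  n0 = rec X. a.b.(0 + X) + a.b.c.X ⊢ --a--▸ n1, --a--▸ n2
  n1 = b.(0 + (rec X. a.b.(0 + X) + a.b.c.X)) ⊢ --b--▸ n3
  n2 = b.c.(rec X. a.b.(0 + X) + a.b.c.X) ⊢ --b--▸ n4
  n3 = 0 + (rec X. a.b.(0 + X) + a.b.c.X) ⊢ --a--▸ n1, --a--▸ n2
  n4 = c.(rec X. a.b.(0 + X) + a.b.c.X) ⊢ --c--▸ n0
Partition-refinement fixed point:
  B0 = {m0, m3}
  B1 = {m1}
  B2 = {m2}
  B3 = {m4}
  B4 = {n0, n3}
  B5 = {n2}
  B6 = {n4}
  B7 = {n1}
m0 ∈ B0, n0 ∈ B4 → different blocks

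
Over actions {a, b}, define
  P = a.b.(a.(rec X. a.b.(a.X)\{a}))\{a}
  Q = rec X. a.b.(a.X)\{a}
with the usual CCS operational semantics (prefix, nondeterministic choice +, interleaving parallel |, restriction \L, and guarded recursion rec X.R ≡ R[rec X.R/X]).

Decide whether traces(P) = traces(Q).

trace-equivalent

LTS(P): 3 reachable states
  m0 = a.b.(a.(rec X. a.b.(a.X)\{a}))\{a} :: -a-> m1
  m1 = b.(a.(rec X. a.b.(a.X)\{a}))\{a} :: -b-> m2
  m2 = (a.(rec X. a.b.(a.X)\{a}))\{a} :: deadlocked
LTS(Q): 3 reachable states
  n0 = rec X. a.b.(a.X)\{a} :: -a-> n1
  n1 = b.(a.(rec X. a.b.(a.X)\{a}))\{a} :: -b-> n2
  n2 = (a.(rec X. a.b.(a.X)\{a}))\{a} :: deadlocked
Partition-refinement fixed point:
  B0 = {m0, n0}
  B1 = {m1, n1}
  B2 = {m2, n2}
m0 ∈ B0, n0 ∈ B0 → same block
Bisimilar ⇒ trace-equivalent.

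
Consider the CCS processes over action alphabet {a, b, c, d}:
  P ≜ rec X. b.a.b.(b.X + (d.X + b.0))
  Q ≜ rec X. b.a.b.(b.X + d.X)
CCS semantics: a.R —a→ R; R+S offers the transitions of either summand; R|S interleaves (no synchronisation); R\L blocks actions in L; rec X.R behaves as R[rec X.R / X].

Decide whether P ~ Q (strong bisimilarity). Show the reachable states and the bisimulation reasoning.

NO

P's transition system — 5 states:
  u0 = rec X. b.a.b.(b.X + (d.X + b.0)) :: —b→ u1
  u1 = a.b.(b.(rec X. b.a.b.(b.X + (d.X + b.0))) + (d.(rec X. b.a.b.(b.X + (d.X + b.0))) + b.0)) :: —a→ u2
  u2 = b.(b.(rec X. b.a.b.(b.X + (d.X + b.0))) + (d.(rec X. b.a.b.(b.X + (d.X + b.0))) + b.0)) :: —b→ u3
  u3 = b.(rec X. b.a.b.(b.X + (d.X + b.0))) + (d.(rec X. b.a.b.(b.X + (d.X + b.0))) + b.0) :: —b→ u0, —b→ u4, —d→ u0
  u4 = 0 :: ∅
Q's transition system — 4 states:
  v0 = rec X. b.a.b.(b.X + d.X) :: —b→ v1
  v1 = a.b.(b.(rec X. b.a.b.(b.X + d.X)) + d.(rec X. b.a.b.(b.X + d.X))) :: —a→ v2
  v2 = b.(b.(rec X. b.a.b.(b.X + d.X)) + d.(rec X. b.a.b.(b.X + d.X))) :: —b→ v3
  v3 = b.(rec X. b.a.b.(b.X + d.X)) + d.(rec X. b.a.b.(b.X + d.X)) :: —b→ v0, —d→ v0
Bisimilarity quotient blocks:
  B0 = {u0}
  B1 = {u1}
  B2 = {u2}
  B3 = {u3}
  B4 = {u4}
  B5 = {v0}
  B6 = {v1}
  B7 = {v2}
  B8 = {v3}
u0 ∈ B0, v0 ∈ B5 → different blocks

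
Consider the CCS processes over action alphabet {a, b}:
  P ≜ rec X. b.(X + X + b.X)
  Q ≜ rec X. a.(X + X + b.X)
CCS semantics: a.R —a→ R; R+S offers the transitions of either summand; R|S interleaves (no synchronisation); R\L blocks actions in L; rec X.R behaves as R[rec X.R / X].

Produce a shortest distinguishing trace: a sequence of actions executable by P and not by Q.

b

Reachable graph of P (2 states):
  u0 = rec X. b.(X + X + b.X) ⊢ -b-> u1
  u1 = (rec X. b.(X + X + b.X)) + (rec X. b.(X + X + b.X)) + b.(rec X. b.(X + X + b.X)) ⊢ -b-> u0, -b-> u1
Reachable graph of Q (2 states):
  v0 = rec X. a.(X + X + b.X) ⊢ -a-> v1
  v1 = (rec X. a.(X + X + b.X)) + (rec X. a.(X + X + b.X)) + b.(rec X. a.(X + X + b.X)) ⊢ -a-> v1, -b-> v0
Run σ = ⟨b⟩ on P: start {u0}
  step 1 (b): {u1}
  ✓ P
Run σ = ⟨b⟩ on Q: start {v0}
  step 1 (b): no successor for Q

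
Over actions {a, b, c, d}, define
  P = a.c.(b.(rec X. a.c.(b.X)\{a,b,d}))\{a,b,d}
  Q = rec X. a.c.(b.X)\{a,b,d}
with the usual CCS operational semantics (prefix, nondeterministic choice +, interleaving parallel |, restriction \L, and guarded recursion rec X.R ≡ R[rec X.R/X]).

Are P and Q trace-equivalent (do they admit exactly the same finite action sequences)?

Reachable graph of P (3 states):
  m0 = a.c.(b.(rec X. a.c.(b.X)\{a,b,d}))\{a,b,d} ⊢ --a--▸ m1
  m1 = c.(b.(rec X. a.c.(b.X)\{a,b,d}))\{a,b,d} ⊢ --c--▸ m2
  m2 = (b.(rec X. a.c.(b.X)\{a,b,d}))\{a,b,d} ⊢ ∅
Reachable graph of Q (3 states):
  n0 = rec X. a.c.(b.X)\{a,b,d} ⊢ --a--▸ n1
  n1 = c.(b.(rec X. a.c.(b.X)\{a,b,d}))\{a,b,d} ⊢ --c--▸ n2
  n2 = (b.(rec X. a.c.(b.X)\{a,b,d}))\{a,b,d} ⊢ ∅
Bisimilarity quotient blocks:
  B0 = {m0, n0}
  B1 = {m1, n1}
  B2 = {m2, n2}
m0 ∈ B0, n0 ∈ B0 → same block
Bisimilar ⇒ trace-equivalent.

trace-equivalent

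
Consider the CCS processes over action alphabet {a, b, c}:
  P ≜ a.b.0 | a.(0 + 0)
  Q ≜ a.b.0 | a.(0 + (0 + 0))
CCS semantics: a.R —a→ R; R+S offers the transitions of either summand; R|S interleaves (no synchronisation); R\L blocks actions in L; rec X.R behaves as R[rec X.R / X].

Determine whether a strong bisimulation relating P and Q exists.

YES

Reachable graph of P (6 states):
  p0 = a.b.0 | a.(0 + 0) → —a→ p1, —a→ p2
  p1 = a.b.0 | (0 + 0) → —a→ p3
  p2 = b.0 | a.(0 + 0) → —a→ p3, —b→ p4
  p3 = b.0 | (0 + 0) → —b→ p5
  p4 = 0 | a.(0 + 0) → —a→ p5
  p5 = 0 | (0 + 0) → ∅
Reachable graph of Q (6 states):
  q0 = a.b.0 | a.(0 + (0 + 0)) → —a→ q1, —a→ q2
  q1 = a.b.0 | (0 + (0 + 0)) → —a→ q3
  q2 = b.0 | a.(0 + (0 + 0)) → —a→ q3, —b→ q4
  q3 = b.0 | (0 + (0 + 0)) → —b→ q5
  q4 = 0 | a.(0 + (0 + 0)) → —a→ q5
  q5 = 0 | (0 + (0 + 0)) → ∅
Coarsest stable partition (strong bisimilarity classes):
  B0 = {p0, q0}
  B1 = {p2, q2}
  B2 = {p3, q3}
  B3 = {p5, q5}
  B4 = {p4, q4}
  B5 = {p1, q1}
p0 ∈ B0, q0 ∈ B0 → same block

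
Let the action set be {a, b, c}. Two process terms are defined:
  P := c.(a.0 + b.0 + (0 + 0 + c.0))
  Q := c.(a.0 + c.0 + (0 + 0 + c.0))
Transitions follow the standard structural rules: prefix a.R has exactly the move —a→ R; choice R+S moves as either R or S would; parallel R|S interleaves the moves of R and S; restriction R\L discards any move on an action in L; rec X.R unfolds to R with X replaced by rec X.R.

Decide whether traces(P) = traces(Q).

traces(P) ≠ traces(Q) — witness ⟨cb⟩

Reachable graph of P (3 states):
  m0 = c.(a.0 + b.0 + (0 + 0 + c.0)) ⊢ —c→ m1
  m1 = a.0 + b.0 + (0 + 0 + c.0) ⊢ —a→ m2, —b→ m2, —c→ m2
  m2 = 0 ⊢ deadlocked
Reachable graph of Q (3 states):
  n0 = c.(a.0 + c.0 + (0 + 0 + c.0)) ⊢ —c→ n1
  n1 = a.0 + c.0 + (0 + 0 + c.0) ⊢ —a→ n2, —c→ n2
  n2 = 0 ⊢ deadlocked
Executing cb from P (initial set {m0}):
  [1] c ⇒ {m1}
  [2] b ⇒ {m2}
  P completes σ.
Executing cb from Q (initial set {n0}):
  [1] c ⇒ {n1}
  [2] b ⇒ ∅  — Q cannot continue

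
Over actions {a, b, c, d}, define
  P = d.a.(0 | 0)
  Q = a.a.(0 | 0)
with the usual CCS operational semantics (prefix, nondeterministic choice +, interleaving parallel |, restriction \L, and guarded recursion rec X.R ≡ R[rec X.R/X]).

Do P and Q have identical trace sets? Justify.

P's transition system — 3 states:
  u0 = d.a.(0 | 0) → =d=> u1
  u1 = a.(0 | 0) → =a=> u2
  u2 = 0 | 0 → deadlocked
Q's transition system — 3 states:
  v0 = a.a.(0 | 0) → =a=> v1
  v1 = a.(0 | 0) → =a=> v2
  v2 = 0 | 0 → deadlocked
Executing d from P (initial set {u0}):
  after d @ step 1: {u1}
  P completes σ.
Executing d from Q (initial set {v0}):
  after d @ step 1: ∅  — Q cannot continue

traces(P) ≠ traces(Q) — witness ⟨d⟩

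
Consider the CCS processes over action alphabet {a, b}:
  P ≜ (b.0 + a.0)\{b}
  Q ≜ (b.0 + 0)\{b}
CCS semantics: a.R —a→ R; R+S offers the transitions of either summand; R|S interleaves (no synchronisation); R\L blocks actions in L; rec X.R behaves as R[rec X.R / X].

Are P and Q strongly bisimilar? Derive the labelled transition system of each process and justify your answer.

P's transition system — 2 states:
  u0 = (b.0 + a.0)\{b} | -a-> u1
  u1 = 0\{b} | ·
Q's transition system — 1 states:
  v0 = (b.0 + 0)\{b} | ·
Partition-refinement fixed point:
  B0 = {u0}
  B1 = {u1, v0}
u0 ∈ B0, v0 ∈ B1 → different blocks

P ≁ Q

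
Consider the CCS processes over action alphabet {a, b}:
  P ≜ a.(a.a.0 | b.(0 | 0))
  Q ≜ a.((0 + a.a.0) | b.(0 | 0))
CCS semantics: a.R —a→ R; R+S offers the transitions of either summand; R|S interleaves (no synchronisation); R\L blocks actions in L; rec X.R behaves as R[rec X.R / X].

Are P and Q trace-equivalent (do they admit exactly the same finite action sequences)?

traces(P) = traces(Q)

P's transition system — 7 states:
  m0 = a.(a.a.0 | b.(0 | 0)) ⊢ —a→ m1
  m1 = a.a.0 | b.(0 | 0) ⊢ —a→ m2, —b→ m3
  m2 = a.0 | b.(0 | 0) ⊢ —a→ m4, —b→ m5
  m3 = a.a.0 | (0 | 0) ⊢ —a→ m5
  m4 = 0 | b.(0 | 0) ⊢ —b→ m6
  m5 = a.0 | (0 | 0) ⊢ —a→ m6
  m6 = 0 | (0 | 0) ⊢ ·
Q's transition system — 7 states:
  n0 = a.((0 + a.a.0) | b.(0 | 0)) ⊢ —a→ n1
  n1 = (0 + a.a.0) | b.(0 | 0) ⊢ —a→ n2, —b→ n3
  n2 = a.0 | b.(0 | 0) ⊢ —a→ n4, —b→ n5
  n3 = (0 + a.a.0) | (0 | 0) ⊢ —a→ n5
  n4 = 0 | b.(0 | 0) ⊢ —b→ n6
  n5 = a.0 | (0 | 0) ⊢ —a→ n6
  n6 = 0 | (0 | 0) ⊢ ·
Coarsest stable partition (strong bisimilarity classes):
  B0 = {m0, n0}
  B1 = {m1, n1}
  B2 = {m2, n2}
  B3 = {m4, n4}
  B4 = {m6, n6}
  B5 = {m5, n5}
  B6 = {m3, n3}
m0 ∈ B0, n0 ∈ B0 → same block
Bisimilar ⇒ trace-equivalent.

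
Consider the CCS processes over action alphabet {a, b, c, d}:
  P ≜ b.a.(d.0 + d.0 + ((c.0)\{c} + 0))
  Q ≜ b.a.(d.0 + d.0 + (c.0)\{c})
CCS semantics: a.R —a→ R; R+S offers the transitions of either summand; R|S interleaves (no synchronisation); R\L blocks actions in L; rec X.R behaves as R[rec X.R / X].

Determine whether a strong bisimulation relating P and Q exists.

Reachable graph of P (4 states):
  m0 = b.a.(d.0 + d.0 + ((c.0)\{c} + 0)) :: -b-> m1
  m1 = a.(d.0 + d.0 + ((c.0)\{c} + 0)) :: -a-> m2
  m2 = d.0 + d.0 + ((c.0)\{c} + 0) :: -d-> m3
  m3 = 0 :: stopped
Reachable graph of Q (4 states):
  n0 = b.a.(d.0 + d.0 + (c.0)\{c}) :: -b-> n1
  n1 = a.(d.0 + d.0 + (c.0)\{c}) :: -a-> n2
  n2 = d.0 + d.0 + (c.0)\{c} :: -d-> n3
  n3 = 0 :: stopped
Partition-refinement fixed point:
  B0 = {m0, n0}
  B1 = {m1, n1}
  B2 = {m2, n2}
  B3 = {m3, n3}
m0 ∈ B0, n0 ∈ B0 → same block

YES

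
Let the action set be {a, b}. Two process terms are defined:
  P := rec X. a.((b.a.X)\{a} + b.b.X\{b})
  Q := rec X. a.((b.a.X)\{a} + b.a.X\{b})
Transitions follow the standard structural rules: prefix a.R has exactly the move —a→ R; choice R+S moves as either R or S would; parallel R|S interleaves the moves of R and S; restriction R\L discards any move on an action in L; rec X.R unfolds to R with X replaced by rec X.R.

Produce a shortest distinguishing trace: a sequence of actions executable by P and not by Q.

Reachable graph of P (6 states):
  m0 = rec X. a.((b.a.X)\{a} + b.b.X\{b}) has moves —a→ m1
  m1 = (b.a.(rec X. a.((b.a.X)\{a} + b.b.X\{b})))\{a} + b.b.(rec X. a.((b.a.X)\{a} + b.b.X\{b}))\{b} has moves —b→ m2, —b→ m3
  m2 = (a.(rec X. a.((b.a.X)\{a} + b.b.X\{b})))\{a} has moves deadlocked
  m3 = b.(rec X. a.((b.a.X)\{a} + b.b.X\{b}))\{b} has moves —b→ m4
  m4 = (rec X. a.((b.a.X)\{a} + b.b.X\{b}))\{b} has moves —a→ m5
  m5 = ((b.a.(rec X. a.((b.a.X)\{a} + b.b.X\{b})))\{a} + b.b.(rec X. a.((b.a.X)\{a} + b.b.X\{b}))\{b})\{b} has moves deadlocked
Reachable graph of Q (6 states):
  n0 = rec X. a.((b.a.X)\{a} + b.a.X\{b}) has moves —a→ n1
  n1 = (b.a.(rec X. a.((b.a.X)\{a} + b.a.X\{b})))\{a} + b.a.(rec X. a.((b.a.X)\{a} + b.a.X\{b}))\{b} has moves —b→ n2, —b→ n3
  n2 = (a.(rec X. a.((b.a.X)\{a} + b.a.X\{b})))\{a} has moves deadlocked
  n3 = a.(rec X. a.((b.a.X)\{a} + b.a.X\{b}))\{b} has moves —a→ n4
  n4 = (rec X. a.((b.a.X)\{a} + b.a.X\{b}))\{b} has moves —a→ n5
  n5 = ((b.a.(rec X. a.((b.a.X)\{a} + b.a.X\{b})))\{a} + b.a.(rec X. a.((b.a.X)\{a} + b.a.X\{b}))\{b})\{b} has moves deadlocked
Executing abb from P (initial set {m0}):
  after a @ step 1: {m1}
  after b @ step 2: {m2, m3}
  after b @ step 3: {m4}
  P completes σ.
Executing abb from Q (initial set {n0}):
  after a @ step 1: {n1}
  after b @ step 2: {n2, n3}
  after b @ step 3: no successor for Q

abb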